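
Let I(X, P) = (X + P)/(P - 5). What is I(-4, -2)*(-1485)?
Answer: -8910/7 ≈ -1272.9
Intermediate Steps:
I(X, P) = (P + X)/(-5 + P)
I(-4, -2)*(-1485) = ((-2 - 4)/(-5 - 2))*(-1485) = (-6/(-7))*(-1485) = -1/7*(-6)*(-1485) = (6/7)*(-1485) = -8910/7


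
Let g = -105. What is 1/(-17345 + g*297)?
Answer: -1/48530 ≈ -2.0606e-5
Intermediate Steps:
1/(-17345 + g*297) = 1/(-17345 - 105*297) = 1/(-17345 - 31185) = 1/(-48530) = -1/48530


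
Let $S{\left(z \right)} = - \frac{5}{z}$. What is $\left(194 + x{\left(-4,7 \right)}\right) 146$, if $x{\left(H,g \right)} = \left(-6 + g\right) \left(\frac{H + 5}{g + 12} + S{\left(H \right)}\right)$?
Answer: $\frac{1083539}{38} \approx 28514.0$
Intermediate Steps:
$x{\left(H,g \right)} = \left(-6 + g\right) \left(- \frac{5}{H} + \frac{5 + H}{12 + g}\right)$ ($x{\left(H,g \right)} = \left(-6 + g\right) \left(\frac{H + 5}{g + 12} - \frac{5}{H}\right) = \left(-6 + g\right) \left(\frac{5 + H}{12 + g} - \frac{5}{H}\right) = \left(-6 + g\right) \left(- \frac{5}{H} + \frac{5 + H}{12 + g}\right)$)
$\left(194 + x{\left(-4,7 \right)}\right) 146 = \left(194 + \frac{360 - 210 - 5 \cdot 7^{2} - 4 \left(-30 - -24 + 5 \cdot 7 - 28\right)}{\left(-4\right) \left(12 + 7\right)}\right) 146 = \left(194 - \frac{360 - 210 - 245 - 4 \left(-30 + 24 + 35 - 28\right)}{4 \cdot 19}\right) 146 = \left(194 - \frac{360 - 210 - 245 - 4}{76}\right) 146 = \left(194 - \frac{1}{76} \left(-99\right)\right) 146 = \left(194 + \frac{99}{76}\right) 146 = \frac{14843}{76} \cdot 146 = \frac{1083539}{38}$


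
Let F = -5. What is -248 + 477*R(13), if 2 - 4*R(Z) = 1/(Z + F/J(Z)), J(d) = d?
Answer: -12433/656 ≈ -18.953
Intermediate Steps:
R(Z) = ½ - 1/(4*(Z - 5/Z))
-248 + 477*R(13) = -248 + 477*((-10 - 1*13 + 2*13²)/(4*(-5 + 13²))) = -248 + 477*((-10 - 13 + 2*169)/(4*(-5 + 169))) = -248 + 477*((¼)*(-10 - 13 + 338)/164) = -248 + 477*((¼)*(1/164)*315) = -248 + 477*(315/656) = -248 + 150255/656 = -12433/656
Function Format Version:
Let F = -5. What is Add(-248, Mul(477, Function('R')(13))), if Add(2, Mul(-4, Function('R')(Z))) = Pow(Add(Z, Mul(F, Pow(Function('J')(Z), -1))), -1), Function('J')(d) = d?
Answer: Rational(-12433, 656) ≈ -18.953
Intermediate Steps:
Function('R')(Z) = Add(Rational(1, 2), Mul(Rational(-1, 4), Pow(Add(Z, Mul(-5, Pow(Z, -1))), -1)))
Add(-248, Mul(477, Function('R')(13))) = Add(-248, Mul(477, Mul(Rational(1, 4), Pow(Add(-5, Pow(13, 2)), -1), Add(-10, Mul(-1, 13), Mul(2, Pow(13, 2)))))) = Add(-248, Mul(477, Mul(Rational(1, 4), Pow(Add(-5, 169), -1), Add(-10, -13, Mul(2, 169))))) = Add(-248, Mul(477, Mul(Rational(1, 4), Pow(164, -1), Add(-10, -13, 338)))) = Add(-248, Mul(477, Mul(Rational(1, 4), Rational(1, 164), 315))) = Add(-248, Mul(477, Rational(315, 656))) = Add(-248, Rational(150255, 656)) = Rational(-12433, 656)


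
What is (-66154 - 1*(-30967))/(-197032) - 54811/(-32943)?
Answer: 11958686293/6490825176 ≈ 1.8424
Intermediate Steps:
(-66154 - 1*(-30967))/(-197032) - 54811/(-32943) = (-66154 + 30967)*(-1/197032) - 54811*(-1/32943) = -35187*(-1/197032) + 54811/32943 = 35187/197032 + 54811/32943 = 11958686293/6490825176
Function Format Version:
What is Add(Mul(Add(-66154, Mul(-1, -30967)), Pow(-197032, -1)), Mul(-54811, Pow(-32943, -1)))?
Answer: Rational(11958686293, 6490825176) ≈ 1.8424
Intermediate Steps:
Add(Mul(Add(-66154, Mul(-1, -30967)), Pow(-197032, -1)), Mul(-54811, Pow(-32943, -1))) = Add(Mul(Add(-66154, 30967), Rational(-1, 197032)), Mul(-54811, Rational(-1, 32943))) = Add(Mul(-35187, Rational(-1, 197032)), Rational(54811, 32943)) = Add(Rational(35187, 197032), Rational(54811, 32943)) = Rational(11958686293, 6490825176)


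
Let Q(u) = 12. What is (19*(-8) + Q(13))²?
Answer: 19600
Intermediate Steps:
(19*(-8) + Q(13))² = (19*(-8) + 12)² = (-152 + 12)² = (-140)² = 19600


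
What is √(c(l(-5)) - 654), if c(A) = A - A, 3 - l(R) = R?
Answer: I*√654 ≈ 25.573*I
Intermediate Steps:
l(R) = 3 - R
c(A) = 0
√(c(l(-5)) - 654) = √(0 - 654) = √(-654) = I*√654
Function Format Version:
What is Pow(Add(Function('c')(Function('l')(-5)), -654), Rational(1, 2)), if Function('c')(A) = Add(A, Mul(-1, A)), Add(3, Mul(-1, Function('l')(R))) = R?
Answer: Mul(I, Pow(654, Rational(1, 2))) ≈ Mul(25.573, I)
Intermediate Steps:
Function('l')(R) = Add(3, Mul(-1, R))
Function('c')(A) = 0
Pow(Add(Function('c')(Function('l')(-5)), -654), Rational(1, 2)) = Pow(Add(0, -654), Rational(1, 2)) = Pow(-654, Rational(1, 2)) = Mul(I, Pow(654, Rational(1, 2)))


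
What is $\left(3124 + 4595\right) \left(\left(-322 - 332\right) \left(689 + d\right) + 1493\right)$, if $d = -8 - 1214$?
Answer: $2702228925$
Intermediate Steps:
$d = -1222$
$\left(3124 + 4595\right) \left(\left(-322 - 332\right) \left(689 + d\right) + 1493\right) = \left(3124 + 4595\right) \left(\left(-322 - 332\right) \left(689 - 1222\right) + 1493\right) = 7719 \left(\left(-654\right) \left(-533\right) + 1493\right) = 7719 \left(348582 + 1493\right) = 7719 \cdot 350075 = 2702228925$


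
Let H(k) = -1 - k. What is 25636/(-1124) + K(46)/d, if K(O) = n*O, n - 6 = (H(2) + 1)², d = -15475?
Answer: -19861707/869695 ≈ -22.838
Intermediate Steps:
n = 10 (n = 6 + ((-1 - 1*2) + 1)² = 6 + ((-1 - 2) + 1)² = 6 + (-3 + 1)² = 6 + (-2)² = 6 + 4 = 10)
K(O) = 10*O
25636/(-1124) + K(46)/d = 25636/(-1124) + (10*46)/(-15475) = 25636*(-1/1124) + 460*(-1/15475) = -6409/281 - 92/3095 = -19861707/869695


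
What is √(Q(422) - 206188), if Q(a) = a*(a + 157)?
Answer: 5*√1526 ≈ 195.32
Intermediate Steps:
Q(a) = a*(157 + a)
√(Q(422) - 206188) = √(422*(157 + 422) - 206188) = √(422*579 - 206188) = √(244338 - 206188) = √38150 = 5*√1526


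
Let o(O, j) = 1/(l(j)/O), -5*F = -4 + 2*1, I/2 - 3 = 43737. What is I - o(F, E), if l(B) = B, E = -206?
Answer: 45052201/515 ≈ 87480.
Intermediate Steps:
I = 87480 (I = 6 + 2*43737 = 6 + 87474 = 87480)
F = ⅖ (F = -(-4 + 2*1)/5 = -(-4 + 2)/5 = -⅕*(-2) = ⅖ ≈ 0.40000)
o(O, j) = O/j (o(O, j) = 1/(j/O) = O/j)
I - o(F, E) = 87480 - 2/(5*(-206)) = 87480 - 2*(-1)/(5*206) = 87480 - 1*(-1/515) = 87480 + 1/515 = 45052201/515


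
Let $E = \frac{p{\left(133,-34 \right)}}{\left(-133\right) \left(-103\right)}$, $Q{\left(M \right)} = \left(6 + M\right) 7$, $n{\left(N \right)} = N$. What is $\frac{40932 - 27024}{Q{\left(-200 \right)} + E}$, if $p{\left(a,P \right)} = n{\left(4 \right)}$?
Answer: $- \frac{95262846}{9301619} \approx -10.242$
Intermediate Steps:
$p{\left(a,P \right)} = 4$
$Q{\left(M \right)} = 42 + 7 M$
$E = \frac{4}{13699}$ ($E = \frac{4}{\left(-133\right) \left(-103\right)} = \frac{4}{13699} \approx 0.00029199$)
$\frac{40932 - 27024}{Q{\left(-200 \right)} + E} = \frac{40932 - 27024}{\left(42 + 7 \left(-200\right)\right) + \frac{4}{13699}} = \frac{13908}{\left(42 - 1400\right) + \frac{4}{13699}} = \frac{13908}{-1358 + \frac{4}{13699}} = \frac{13908}{- \frac{18603238}{13699}} = 13908 \left(- \frac{13699}{18603238}\right) = - \frac{95262846}{9301619}$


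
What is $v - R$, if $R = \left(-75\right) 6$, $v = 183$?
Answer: $633$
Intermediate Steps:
$R = -450$
$v - R = 183 - -450 = 183 + 450 = 633$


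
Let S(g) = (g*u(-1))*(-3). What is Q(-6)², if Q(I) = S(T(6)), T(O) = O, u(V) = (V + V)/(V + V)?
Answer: 324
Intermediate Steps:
u(V) = 1 (u(V) = (2*V)/((2*V)) = (2*V)*(1/(2*V)) = 1)
S(g) = -3*g (S(g) = (g*1)*(-3) = g*(-3) = -3*g)
Q(I) = -18 (Q(I) = -3*6 = -18)
Q(-6)² = (-18)² = 324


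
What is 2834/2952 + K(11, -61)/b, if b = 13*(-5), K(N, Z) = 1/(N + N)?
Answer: 1012417/1055340 ≈ 0.95933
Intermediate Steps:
K(N, Z) = 1/(2*N)
b = -65
2834/2952 + K(11, -61)/b = 2834/2952 + ((½)/11)/(-65) = 2834*(1/2952) + ((½)*(1/11))*(-1/65) = 1417/1476 + (1/22)*(-1/65) = 1417/1476 - 1/1430 = 1012417/1055340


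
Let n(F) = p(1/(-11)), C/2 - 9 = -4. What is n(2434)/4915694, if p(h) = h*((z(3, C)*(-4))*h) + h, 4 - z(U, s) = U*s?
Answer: 93/594798974 ≈ 1.5636e-7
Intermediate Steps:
C = 10 (C = 18 + 2*(-4) = 18 - 8 = 10)
z(U, s) = 4 - U*s
p(h) = h + 104*h² (p(h) = h*(((4 - 1*3*10)*(-4))*h) + h = h*(((4 - 30)*(-4))*h) + h = h*((-26*(-4))*h) + h = h*(104*h) + h = 104*h² + h = h + 104*h²)
n(F) = 93/121 (n(F) = (1 + 104/(-11))/(-11) = -(1 + 104*(-1/11))/11 = -(1 - 104/11)/11 = -1/11*(-93/11) = 93/121)
n(2434)/4915694 = (93/121)/4915694 = (93/121)*(1/4915694) = 93/594798974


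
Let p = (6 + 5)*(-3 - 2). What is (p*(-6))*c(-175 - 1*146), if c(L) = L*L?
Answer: 34003530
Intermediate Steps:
p = -55 (p = 11*(-5) = -55)
c(L) = L**2
(p*(-6))*c(-175 - 1*146) = (-55*(-6))*(-175 - 1*146)**2 = 330*(-175 - 146)**2 = 330*(-321)**2 = 330*103041 = 34003530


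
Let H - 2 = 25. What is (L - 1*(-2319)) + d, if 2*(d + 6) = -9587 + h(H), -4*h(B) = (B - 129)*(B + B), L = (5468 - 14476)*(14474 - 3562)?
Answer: -98297088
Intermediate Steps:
H = 27 (H = 2 + 25 = 27)
L = -98295296 (L = -9008*10912 = -98295296)
h(B) = -B*(-129 + B)/2 (h(B) = -(B - 129)*(B + B)/4 = -(-129 + B)*2*B/4 = -B*(-129 + B)/2)
d = -4111 (d = -6 + (-9587 + (½)*27*(129 - 1*27))/2 = -6 + (-9587 + (½)*27*(129 - 27))/2 = -6 + (-9587 + (½)*27*102)/2 = -6 + (-9587 + 1377)/2 = -6 + (½)*(-8210) = -6 - 4105 = -4111)
(L - 1*(-2319)) + d = (-98295296 - 1*(-2319)) - 4111 = (-98295296 + 2319) - 4111 = -98292977 - 4111 = -98297088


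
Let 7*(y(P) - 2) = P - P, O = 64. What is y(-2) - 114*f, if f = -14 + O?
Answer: -5698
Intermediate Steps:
y(P) = 2 (y(P) = 2 + (P - P)/7 = 2 + (1/7)*0 = 2 + 0 = 2)
f = 50 (f = -14 + 64 = 50)
y(-2) - 114*f = 2 - 114*50 = 2 - 5700 = -5698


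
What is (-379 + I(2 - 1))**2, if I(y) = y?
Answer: 142884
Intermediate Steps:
(-379 + I(2 - 1))**2 = (-379 + (2 - 1))**2 = (-379 + 1)**2 = (-378)**2 = 142884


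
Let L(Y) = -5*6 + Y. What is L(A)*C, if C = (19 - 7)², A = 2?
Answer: -4032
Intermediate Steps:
C = 144 (C = 12² = 144)
L(Y) = -30 + Y
L(A)*C = (-30 + 2)*144 = -28*144 = -4032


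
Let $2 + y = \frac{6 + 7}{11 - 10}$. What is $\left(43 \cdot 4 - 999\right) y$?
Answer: $-9097$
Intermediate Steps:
$y = 11$ ($y = -2 + \frac{6 + 7}{11 - 10} = -2 + \frac{13}{1} = -2 + 13 \cdot 1 = -2 + 13 = 11$)
$\left(43 \cdot 4 - 999\right) y = \left(43 \cdot 4 - 999\right) 11 = \left(172 - 999\right) 11 = \left(-827\right) 11 = -9097$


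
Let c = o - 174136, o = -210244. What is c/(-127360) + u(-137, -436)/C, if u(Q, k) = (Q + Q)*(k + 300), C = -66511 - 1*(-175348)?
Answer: 2329035455/693074016 ≈ 3.3604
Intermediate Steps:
C = 108837 (C = -66511 + 175348 = 108837)
u(Q, k) = 2*Q*(300 + k) (u(Q, k) = (2*Q)*(300 + k) = 2*Q*(300 + k))
c = -384380 (c = -210244 - 174136 = -384380)
c/(-127360) + u(-137, -436)/C = -384380/(-127360) + (2*(-137)*(300 - 436))/108837 = -384380*(-1/127360) + (2*(-137)*(-136))*(1/108837) = 19219/6368 + 37264*(1/108837) = 19219/6368 + 37264/108837 = 2329035455/693074016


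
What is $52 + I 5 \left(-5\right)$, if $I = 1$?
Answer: $27$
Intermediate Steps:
$52 + I 5 \left(-5\right) = 52 + 1 \cdot 5 \left(-5\right) = 52 + 5 \left(-5\right) = 52 - 25 = 27$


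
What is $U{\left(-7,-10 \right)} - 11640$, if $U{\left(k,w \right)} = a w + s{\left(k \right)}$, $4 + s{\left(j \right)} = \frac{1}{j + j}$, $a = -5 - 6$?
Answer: $- \frac{161477}{14} \approx -11534.0$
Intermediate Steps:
$a = -11$
$s{\left(j \right)} = -4 + \frac{1}{2 j}$ ($s{\left(j \right)} = -4 + \frac{1}{j + j} = -4 + \frac{1}{2 j}$)
$U{\left(k,w \right)} = -4 + \frac{1}{2 k} - 11 w$ ($U{\left(k,w \right)} = - 11 w - \left(4 - \frac{1}{2 k}\right) = -4 + \frac{1}{2 k} - 11 w$)
$U{\left(-7,-10 \right)} - 11640 = \left(-4 + \frac{1}{2 \left(-7\right)} - -110\right) - 11640 = \left(-4 + \frac{1}{2} \left(- \frac{1}{7}\right) + 110\right) - 11640 = \left(-4 - \frac{1}{14} + 110\right) - 11640 = \frac{1483}{14} - 11640 = - \frac{161477}{14}$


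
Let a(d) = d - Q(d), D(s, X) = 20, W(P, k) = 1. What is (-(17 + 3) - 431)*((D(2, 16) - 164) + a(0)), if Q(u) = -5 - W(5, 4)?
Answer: 62238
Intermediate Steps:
Q(u) = -6 (Q(u) = -5 - 1*1 = -5 - 1 = -6)
a(d) = 6 + d (a(d) = d - 1*(-6) = d + 6 = 6 + d)
(-(17 + 3) - 431)*((D(2, 16) - 164) + a(0)) = (-(17 + 3) - 431)*((20 - 164) + (6 + 0)) = (-1*20 - 431)*(-144 + 6) = (-20 - 431)*(-138) = -451*(-138) = 62238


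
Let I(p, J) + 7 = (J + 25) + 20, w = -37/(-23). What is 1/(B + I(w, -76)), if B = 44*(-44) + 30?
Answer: -1/1944 ≈ -0.00051440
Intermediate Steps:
w = 37/23 (w = -37*(-1/23) = 37/23 ≈ 1.6087)
I(p, J) = 38 + J (I(p, J) = -7 + ((J + 25) + 20) = -7 + ((25 + J) + 20) = -7 + (45 + J) = 38 + J)
B = -1906 (B = -1936 + 30 = -1906)
1/(B + I(w, -76)) = 1/(-1906 + (38 - 76)) = 1/(-1906 - 38) = 1/(-1944) = -1/1944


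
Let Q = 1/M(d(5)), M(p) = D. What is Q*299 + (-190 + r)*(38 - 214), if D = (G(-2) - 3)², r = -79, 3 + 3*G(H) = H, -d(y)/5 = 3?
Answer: 9282115/196 ≈ 47358.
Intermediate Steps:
d(y) = -15 (d(y) = -5*3 = -15)
G(H) = -1 + H/3
D = 196/9 (D = ((-1 + (⅓)*(-2)) - 3)² = ((-1 - ⅔) - 3)² = (-5/3 - 3)² = (-14/3)² = 196/9 ≈ 21.778)
M(p) = 196/9
Q = 9/196 (Q = 1/(196/9) = 9/196 ≈ 0.045918)
Q*299 + (-190 + r)*(38 - 214) = (9/196)*299 + (-190 - 79)*(38 - 214) = 2691/196 - 269*(-176) = 2691/196 + 47344 = 9282115/196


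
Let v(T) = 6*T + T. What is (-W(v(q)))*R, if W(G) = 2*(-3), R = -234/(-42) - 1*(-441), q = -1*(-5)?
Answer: 18756/7 ≈ 2679.4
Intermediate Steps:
q = 5
v(T) = 7*T
R = 3126/7 (R = -234*(-1/42) + 441 = 39/7 + 441 = 3126/7 ≈ 446.57)
W(G) = -6
(-W(v(q)))*R = -1*(-6)*(3126/7) = 6*(3126/7) = 18756/7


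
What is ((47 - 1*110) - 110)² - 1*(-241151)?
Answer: 271080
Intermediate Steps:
((47 - 1*110) - 110)² - 1*(-241151) = ((47 - 110) - 110)² + 241151 = (-63 - 110)² + 241151 = (-173)² + 241151 = 29929 + 241151 = 271080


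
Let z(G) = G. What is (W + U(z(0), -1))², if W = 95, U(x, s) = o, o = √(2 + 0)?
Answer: (95 + √2)² ≈ 9295.7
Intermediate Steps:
o = √2 ≈ 1.4142
U(x, s) = √2
(W + U(z(0), -1))² = (95 + √2)²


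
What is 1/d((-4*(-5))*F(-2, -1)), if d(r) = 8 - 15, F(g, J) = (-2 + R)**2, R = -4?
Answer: -1/7 ≈ -0.14286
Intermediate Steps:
F(g, J) = 36 (F(g, J) = (-2 - 4)**2 = (-6)**2 = 36)
d(r) = -7
1/d((-4*(-5))*F(-2, -1)) = 1/(-7) = -1/7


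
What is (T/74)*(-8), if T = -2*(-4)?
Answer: -32/37 ≈ -0.86486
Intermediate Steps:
T = 8
(T/74)*(-8) = (8/74)*(-8) = ((1/74)*8)*(-8) = (4/37)*(-8) = -32/37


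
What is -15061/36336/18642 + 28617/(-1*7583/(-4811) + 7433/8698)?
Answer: 270387885004399503265/22966897000982688 ≈ 11773.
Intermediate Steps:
-15061/36336/18642 + 28617/(-1*7583/(-4811) + 7433/8698) = -15061*1/36336*(1/18642) + 28617/(-7583*(-1/4811) + 7433*(1/8698)) = -15061/36336*1/18642 + 28617/(7583/4811 + 7433/8698) = -15061/677375712 + 28617/(101717097/41846078) = -15061/677375712 + 28617*(41846078/101717097) = -15061/677375712 + 399169738042/33905699 = 270387885004399503265/22966897000982688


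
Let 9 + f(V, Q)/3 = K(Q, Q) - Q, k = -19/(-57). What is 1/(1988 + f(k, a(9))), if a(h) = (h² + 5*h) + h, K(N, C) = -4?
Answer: 1/1544 ≈ 0.00064767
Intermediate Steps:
k = ⅓ (k = -19*(-1/57) = ⅓ ≈ 0.33333)
a(h) = h² + 6*h
f(V, Q) = -39 - 3*Q (f(V, Q) = -27 + 3*(-4 - Q) = -27 + (-12 - 3*Q) = -39 - 3*Q)
1/(1988 + f(k, a(9))) = 1/(1988 + (-39 - 27*(6 + 9))) = 1/(1988 + (-39 - 27*15)) = 1/(1988 + (-39 - 3*135)) = 1/(1988 + (-39 - 405)) = 1/(1988 - 444) = 1/1544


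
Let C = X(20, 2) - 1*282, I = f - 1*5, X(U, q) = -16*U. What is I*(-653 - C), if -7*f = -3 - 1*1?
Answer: 1581/7 ≈ 225.86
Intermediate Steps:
f = 4/7 (f = -(-3 - 1*1)/7 = -(-3 - 1)/7 = -⅐*(-4) = 4/7 ≈ 0.57143)
I = -31/7 (I = 4/7 - 1*5 = 4/7 - 5 = -31/7 ≈ -4.4286)
C = -602 (C = -16*20 - 1*282 = -320 - 282 = -602)
I*(-653 - C) = -31*(-653 - 1*(-602))/7 = -31*(-653 + 602)/7 = -31/7*(-51) = 1581/7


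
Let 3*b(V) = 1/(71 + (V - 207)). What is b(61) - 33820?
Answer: -7609501/225 ≈ -33820.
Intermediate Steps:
b(V) = 1/(3*(-136 + V)) (b(V) = 1/(3*(71 + (V - 207))) = 1/(3*(71 + (-207 + V))) = 1/(3*(-136 + V)))
b(61) - 33820 = 1/(3*(-136 + 61)) - 33820 = (1/3)/(-75) - 33820 = (1/3)*(-1/75) - 33820 = -1/225 - 33820 = -7609501/225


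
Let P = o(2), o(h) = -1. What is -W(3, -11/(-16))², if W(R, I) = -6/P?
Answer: -36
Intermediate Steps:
P = -1
W(R, I) = 6 (W(R, I) = -6/(-1) = -6*(-1) = 6)
-W(3, -11/(-16))² = -1*6² = -1*36 = -36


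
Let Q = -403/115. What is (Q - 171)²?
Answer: 402724624/13225 ≈ 30452.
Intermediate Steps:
Q = -403/115 (Q = -403*1/115 = -403/115 ≈ -3.5043)
(Q - 171)² = (-403/115 - 171)² = (-20068/115)² = 402724624/13225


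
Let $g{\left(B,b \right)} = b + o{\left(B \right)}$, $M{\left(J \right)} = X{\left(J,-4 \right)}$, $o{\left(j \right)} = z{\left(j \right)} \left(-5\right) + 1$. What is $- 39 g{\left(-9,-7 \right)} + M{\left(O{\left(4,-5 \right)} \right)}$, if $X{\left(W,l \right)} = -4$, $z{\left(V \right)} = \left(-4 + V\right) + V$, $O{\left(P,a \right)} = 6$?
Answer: $-4060$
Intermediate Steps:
$z{\left(V \right)} = -4 + 2 V$
$o{\left(j \right)} = 21 - 10 j$ ($o{\left(j \right)} = \left(-4 + 2 j\right) \left(-5\right) + 1 = \left(20 - 10 j\right) + 1 = 21 - 10 j$)
$M{\left(J \right)} = -4$
$g{\left(B,b \right)} = 21 + b - 10 B$ ($g{\left(B,b \right)} = b - \left(-21 + 10 B\right) = 21 + b - 10 B$)
$- 39 g{\left(-9,-7 \right)} + M{\left(O{\left(4,-5 \right)} \right)} = - 39 \left(21 - 7 - -90\right) - 4 = - 39 \left(21 - 7 + 90\right) - 4 = \left(-39\right) 104 - 4 = -4056 - 4 = -4060$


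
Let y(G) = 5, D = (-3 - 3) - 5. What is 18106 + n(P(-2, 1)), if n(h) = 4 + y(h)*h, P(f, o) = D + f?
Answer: 18045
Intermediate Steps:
D = -11 (D = -6 - 5 = -11)
P(f, o) = -11 + f
n(h) = 4 + 5*h
18106 + n(P(-2, 1)) = 18106 + (4 + 5*(-11 - 2)) = 18106 + (4 + 5*(-13)) = 18106 + (4 - 65) = 18106 - 61 = 18045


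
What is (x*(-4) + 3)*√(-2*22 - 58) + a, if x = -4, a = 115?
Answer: 115 + 19*I*√102 ≈ 115.0 + 191.89*I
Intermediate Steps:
(x*(-4) + 3)*√(-2*22 - 58) + a = (-4*(-4) + 3)*√(-2*22 - 58) + 115 = (16 + 3)*√(-44 - 58) + 115 = 19*√(-102) + 115 = 19*(I*√102) + 115 = 19*I*√102 + 115 = 115 + 19*I*√102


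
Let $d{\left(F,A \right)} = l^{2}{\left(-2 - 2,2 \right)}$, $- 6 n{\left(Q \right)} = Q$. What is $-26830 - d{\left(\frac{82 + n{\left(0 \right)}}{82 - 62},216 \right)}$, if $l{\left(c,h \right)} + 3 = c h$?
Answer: $-26951$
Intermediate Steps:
$n{\left(Q \right)} = - \frac{Q}{6}$
$l{\left(c,h \right)} = -3 + c h$
$d{\left(F,A \right)} = 121$ ($d{\left(F,A \right)} = \left(-3 + \left(-2 - 2\right) 2\right)^{2} = \left(-3 - 8\right)^{2} = \left(-11\right)^{2} = 121$)
$-26830 - d{\left(\frac{82 + n{\left(0 \right)}}{82 - 62},216 \right)} = -26830 - 121 = -26951$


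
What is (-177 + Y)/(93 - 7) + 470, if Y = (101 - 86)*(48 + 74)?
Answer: 42073/86 ≈ 489.22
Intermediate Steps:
Y = 1830 (Y = 15*122 = 1830)
(-177 + Y)/(93 - 7) + 470 = (-177 + 1830)/(93 - 7) + 470 = 1653/86 + 470 = 42073/86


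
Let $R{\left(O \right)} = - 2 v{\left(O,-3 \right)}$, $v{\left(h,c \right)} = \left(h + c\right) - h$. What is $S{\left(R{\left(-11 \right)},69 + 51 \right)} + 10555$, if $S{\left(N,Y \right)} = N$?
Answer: $10561$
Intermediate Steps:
$v{\left(h,c \right)} = c$ ($v{\left(h,c \right)} = \left(c + h\right) - h = c$)
$R{\left(O \right)} = 6$ ($R{\left(O \right)} = \left(-2\right) \left(-3\right) = 6$)
$S{\left(R{\left(-11 \right)},69 + 51 \right)} + 10555 = 6 + 10555 = 10561$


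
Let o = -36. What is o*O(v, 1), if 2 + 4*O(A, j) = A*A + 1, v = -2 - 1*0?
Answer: -27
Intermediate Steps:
v = -2 (v = -2 + 0 = -2)
O(A, j) = -¼ + A²/4 (O(A, j) = -½ + (A*A + 1)/4 = -½ + (A² + 1)/4 = -½ + (1 + A²)/4 = -½ + (¼ + A²/4) = -¼ + A²/4)
o*O(v, 1) = -36*(-¼ + (¼)*(-2)²) = -36*(-¼ + (¼)*4) = -36*(-¼ + 1) = -36*¾ = -27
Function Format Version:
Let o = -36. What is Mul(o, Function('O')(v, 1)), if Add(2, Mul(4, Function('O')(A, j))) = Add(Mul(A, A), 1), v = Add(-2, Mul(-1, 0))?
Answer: -27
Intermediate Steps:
v = -2 (v = Add(-2, 0) = -2)
Function('O')(A, j) = Add(Rational(-1, 4), Mul(Rational(1, 4), Pow(A, 2))) (Function('O')(A, j) = Add(Rational(-1, 2), Mul(Rational(1, 4), Add(Mul(A, A), 1))) = Add(Rational(-1, 2), Mul(Rational(1, 4), Add(Pow(A, 2), 1))) = Add(Rational(-1, 2), Mul(Rational(1, 4), Add(1, Pow(A, 2)))) = Add(Rational(-1, 2), Add(Rational(1, 4), Mul(Rational(1, 4), Pow(A, 2)))) = Add(Rational(-1, 4), Mul(Rational(1, 4), Pow(A, 2))))
Mul(o, Function('O')(v, 1)) = Mul(-36, Add(Rational(-1, 4), Mul(Rational(1, 4), Pow(-2, 2)))) = Mul(-36, Add(Rational(-1, 4), Mul(Rational(1, 4), 4))) = Mul(-36, Add(Rational(-1, 4), 1)) = Mul(-36, Rational(3, 4)) = -27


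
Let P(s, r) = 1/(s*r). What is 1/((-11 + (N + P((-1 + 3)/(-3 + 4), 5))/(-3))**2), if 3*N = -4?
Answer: 8100/908209 ≈ 0.0089187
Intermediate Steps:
P(s, r) = 1/(r*s)
N = -4/3 (N = (1/3)*(-4) = -4/3 ≈ -1.3333)
1/((-11 + (N + P((-1 + 3)/(-3 + 4), 5))/(-3))**2) = 1/((-11 + (-4/3 + 1/(5*(((-1 + 3)/(-3 + 4)))))/(-3))**2) = 1/((-11 - (-4/3 + 1/(5*((2/1))))/3)**2) = 1/((-11 - (-4/3 + 1/(5*((2*1))))/3)**2) = 1/((-11 - (-4/3 + (1/5)/2)/3)**2) = 1/((-11 - (-4/3 + (1/5)*(1/2))/3)**2) = 1/((-11 - (-4/3 + 1/10)/3)**2) = 1/((-11 - 1/3*(-37/30))**2) = 1/((-11 + 37/90)**2) = 1/((-953/90)**2) = 1/(908209/8100) = 8100/908209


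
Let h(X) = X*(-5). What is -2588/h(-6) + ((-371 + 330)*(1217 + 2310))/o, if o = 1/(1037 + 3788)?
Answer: -10465932919/15 ≈ -6.9773e+8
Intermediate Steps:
h(X) = -5*X
o = 1/4825 ≈ 0.00020725
-2588/h(-6) + ((-371 + 330)*(1217 + 2310))/o = -2588/((-5*(-6))) + ((-371 + 330)*(1217 + 2310))/(1/4825) = -2588/30 - 41*3527*4825 = -2588*1/30 - 144607*4825 = -1294/15 - 697728775 = -10465932919/15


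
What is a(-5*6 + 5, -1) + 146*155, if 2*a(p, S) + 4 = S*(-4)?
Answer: 22630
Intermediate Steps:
a(p, S) = -2 - 2*S (a(p, S) = -2 + (S*(-4))/2 = -2 + (-4*S)/2 = -2 - 2*S)
a(-5*6 + 5, -1) + 146*155 = (-2 - 2*(-1)) + 146*155 = (-2 + 2) + 22630 = 0 + 22630 = 22630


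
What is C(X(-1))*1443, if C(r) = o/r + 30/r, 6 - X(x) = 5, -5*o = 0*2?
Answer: 43290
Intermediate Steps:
o = 0 (o = -0*2 = -⅕*0 = 0)
X(x) = 1 (X(x) = 6 - 1*5 = 6 - 5 = 1)
C(r) = 30/r (C(r) = 0/r + 30/r = 0 + 30/r = 30/r)
C(X(-1))*1443 = (30/1)*1443 = (30*1)*1443 = 30*1443 = 43290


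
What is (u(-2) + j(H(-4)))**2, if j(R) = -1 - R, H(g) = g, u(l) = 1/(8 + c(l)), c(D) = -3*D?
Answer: 1849/196 ≈ 9.4337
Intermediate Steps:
u(l) = 1/(8 - 3*l)
(u(-2) + j(H(-4)))**2 = (-1/(-8 + 3*(-2)) + (-1 - 1*(-4)))**2 = (-1/(-8 - 6) + (-1 + 4))**2 = (-1/(-14) + 3)**2 = (-1*(-1/14) + 3)**2 = (1/14 + 3)**2 = (43/14)**2 = 1849/196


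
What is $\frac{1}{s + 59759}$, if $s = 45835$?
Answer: $\frac{1}{105594} \approx 9.4702 \cdot 10^{-6}$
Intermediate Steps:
$\frac{1}{s + 59759} = \frac{1}{45835 + 59759} = \frac{1}{105594}$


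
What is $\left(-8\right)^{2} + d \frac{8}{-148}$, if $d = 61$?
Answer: $\frac{2246}{37} \approx 60.703$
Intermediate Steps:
$\left(-8\right)^{2} + d \frac{8}{-148} = \left(-8\right)^{2} + 61 \frac{8}{-148} = 64 + 61 \cdot 8 \left(- \frac{1}{148}\right) = 64 + 61 \left(- \frac{2}{37}\right) = 64 - \frac{122}{37} = \frac{2246}{37}$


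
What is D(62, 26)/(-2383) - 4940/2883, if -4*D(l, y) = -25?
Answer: -47160155/27480756 ≈ -1.7161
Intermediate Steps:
D(l, y) = 25/4 (D(l, y) = -¼*(-25) = 25/4)
D(62, 26)/(-2383) - 4940/2883 = (25/4)/(-2383) - 4940/2883 = (25/4)*(-1/2383) - 4940*1/2883 = -25/9532 - 4940/2883 = -47160155/27480756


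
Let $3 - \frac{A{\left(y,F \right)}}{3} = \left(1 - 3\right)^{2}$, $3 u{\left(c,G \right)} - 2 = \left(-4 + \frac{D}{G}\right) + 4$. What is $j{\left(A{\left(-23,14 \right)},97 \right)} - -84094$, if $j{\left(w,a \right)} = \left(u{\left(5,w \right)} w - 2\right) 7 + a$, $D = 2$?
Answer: $\frac{252503}{3} \approx 84168.0$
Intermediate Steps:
$u{\left(c,G \right)} = \frac{2}{3} + \frac{2}{3 G}$ ($u{\left(c,G \right)} = \frac{2}{3} + \frac{\left(-4 + \frac{2}{G}\right) + 4}{3} = \frac{2}{3} + \frac{2 \frac{1}{G}}{3} = \frac{2}{3} + \frac{2}{3 G}$)
$A{\left(y,F \right)} = -3$ ($A{\left(y,F \right)} = 9 - 3 \left(1 - 3\right)^{2} = 9 - 3 \left(-2\right)^{2} = 9 - 12 = -3$)
$j{\left(w,a \right)} = - \frac{28}{3} + a + \frac{14 w}{3}$ ($j{\left(w,a \right)} = \left(\frac{2 \left(1 + w\right)}{3 w} w - 2\right) 7 + a = \left(\left(\frac{2}{3} + \frac{2 w}{3}\right) - 2\right) 7 + a = \left(- \frac{4}{3} + \frac{2 w}{3}\right) 7 + a = \left(- \frac{28}{3} + \frac{14 w}{3}\right) + a = - \frac{28}{3} + a + \frac{14 w}{3}$)
$j{\left(A{\left(-23,14 \right)},97 \right)} - -84094 = \left(- \frac{28}{3} + 97 + \frac{14}{3} \left(-3\right)\right) - -84094 = \left(- \frac{28}{3} + 97 - 14\right) + 84094 = \frac{221}{3} + 84094 = \frac{252503}{3}$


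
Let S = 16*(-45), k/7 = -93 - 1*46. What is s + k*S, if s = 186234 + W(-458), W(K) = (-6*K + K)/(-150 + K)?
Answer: 269584231/304 ≈ 8.8679e+5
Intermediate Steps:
W(K) = -5*K/(-150 + K) (W(K) = (-5*K)/(-150 + K) = -5*K/(-150 + K))
k = -973 (k = 7*(-93 - 1*46) = 7*(-93 - 46) = 7*(-139) = -973)
S = -720
s = 56613991/304 (s = 186234 - 5*(-458)/(-150 - 458) = 186234 - 5*(-458)/(-608) = 186234 - 5*(-458)*(-1/608) = 186234 - 1145/304 = 56613991/304 ≈ 1.8623e+5)
s + k*S = 56613991/304 - 973*(-720) = 56613991/304 + 700560 = 269584231/304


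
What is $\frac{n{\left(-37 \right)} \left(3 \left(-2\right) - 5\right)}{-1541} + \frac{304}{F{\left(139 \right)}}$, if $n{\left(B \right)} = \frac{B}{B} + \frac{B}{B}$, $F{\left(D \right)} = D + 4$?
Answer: $\frac{471610}{220363} \approx 2.1402$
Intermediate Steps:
$F{\left(D \right)} = 4 + D$
$n{\left(B \right)} = 2$ ($n{\left(B \right)} = 1 + 1 = 2$)
$\frac{n{\left(-37 \right)} \left(3 \left(-2\right) - 5\right)}{-1541} + \frac{304}{F{\left(139 \right)}} = \frac{2 \left(3 \left(-2\right) - 5\right)}{-1541} + \frac{304}{4 + 139} = 2 \left(-6 - 5\right) \left(- \frac{1}{1541}\right) + \frac{304}{143} = 2 \left(-11\right) \left(- \frac{1}{1541}\right) + 304 \cdot \frac{1}{143} = \left(-22\right) \left(- \frac{1}{1541}\right) + \frac{304}{143} = \frac{22}{1541} + \frac{304}{143} = \frac{471610}{220363}$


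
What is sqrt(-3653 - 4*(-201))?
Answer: I*sqrt(2849) ≈ 53.376*I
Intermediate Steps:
sqrt(-3653 - 4*(-201)) = sqrt(-3653 + 804) = sqrt(-2849) = I*sqrt(2849)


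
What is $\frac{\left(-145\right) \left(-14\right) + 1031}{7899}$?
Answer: $\frac{3061}{7899} \approx 0.38752$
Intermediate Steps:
$\frac{\left(-145\right) \left(-14\right) + 1031}{7899} = \left(2030 + 1031\right) \frac{1}{7899} = 3061 \cdot \frac{1}{7899} = \frac{3061}{7899}$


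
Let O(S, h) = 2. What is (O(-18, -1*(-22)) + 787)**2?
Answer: 622521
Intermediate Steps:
(O(-18, -1*(-22)) + 787)**2 = (2 + 787)**2 = 789**2 = 622521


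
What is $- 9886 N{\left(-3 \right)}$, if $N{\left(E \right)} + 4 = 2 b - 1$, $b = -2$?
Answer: $88974$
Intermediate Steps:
$N{\left(E \right)} = -9$ ($N{\left(E \right)} = -4 + \left(2 \left(-2\right) - 1\right) = -4 - 5 = -9$)
$- 9886 N{\left(-3 \right)} = \left(-9886\right) \left(-9\right) = 88974$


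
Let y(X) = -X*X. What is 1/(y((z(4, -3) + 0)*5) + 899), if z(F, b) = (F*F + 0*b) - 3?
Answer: -1/3326 ≈ -0.00030066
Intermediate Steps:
z(F, b) = -3 + F**2 (z(F, b) = (F**2 + 0) - 3 = F**2 - 3 = -3 + F**2)
y(X) = -X**2
1/(y((z(4, -3) + 0)*5) + 899) = 1/(-(((-3 + 4**2) + 0)*5)**2 + 899) = 1/(-(((-3 + 16) + 0)*5)**2 + 899) = 1/(-((13 + 0)*5)**2 + 899) = 1/(-(13*5)**2 + 899) = 1/(-1*65**2 + 899) = 1/(-1*4225 + 899) = 1/(-4225 + 899) = 1/(-3326) = -1/3326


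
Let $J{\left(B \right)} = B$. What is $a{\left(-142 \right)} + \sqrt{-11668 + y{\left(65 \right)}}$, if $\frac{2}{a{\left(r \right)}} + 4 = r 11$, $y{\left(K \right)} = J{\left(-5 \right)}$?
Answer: $- \frac{1}{783} + 3 i \sqrt{1297} \approx -0.0012771 + 108.04 i$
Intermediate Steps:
$y{\left(K \right)} = -5$
$a{\left(r \right)} = \frac{2}{-4 + 11 r}$ ($a{\left(r \right)} = \frac{2}{-4 + r 11} = \frac{2}{-4 + 11 r}$)
$a{\left(-142 \right)} + \sqrt{-11668 + y{\left(65 \right)}} = \frac{2}{-4 + 11 \left(-142\right)} + \sqrt{-11668 - 5} = \frac{2}{-4 - 1562} + \sqrt{-11673} = \frac{2}{-1566} + 3 i \sqrt{1297} = 2 \left(- \frac{1}{1566}\right) + 3 i \sqrt{1297} = - \frac{1}{783} + 3 i \sqrt{1297}$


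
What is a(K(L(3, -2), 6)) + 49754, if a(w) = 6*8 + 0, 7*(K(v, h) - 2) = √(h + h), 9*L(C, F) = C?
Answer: 49802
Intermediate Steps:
L(C, F) = C/9
K(v, h) = 2 + √2*√h/7 (K(v, h) = 2 + √(h + h)/7 = 2 + √(2*h)/7 = 2 + (√2*√h)/7 = 2 + √2*√h/7)
a(w) = 48 (a(w) = 48 + 0 = 48)
a(K(L(3, -2), 6)) + 49754 = 48 + 49754 = 49802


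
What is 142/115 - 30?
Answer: -3308/115 ≈ -28.765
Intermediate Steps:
142/115 - 30 = -3308/115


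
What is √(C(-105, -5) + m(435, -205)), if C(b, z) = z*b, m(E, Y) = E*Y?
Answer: 15*I*√394 ≈ 297.74*I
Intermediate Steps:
C(b, z) = b*z
√(C(-105, -5) + m(435, -205)) = √(-105*(-5) + 435*(-205)) = √(525 - 89175) = √(-88650) = 15*I*√394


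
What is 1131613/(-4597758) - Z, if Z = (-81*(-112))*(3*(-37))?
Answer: 4629904392323/4597758 ≈ 1.0070e+6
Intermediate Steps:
Z = -1006992 (Z = 9072*(-111) = -1006992)
1131613/(-4597758) - Z = 1131613/(-4597758) - 1*(-1006992) = 1131613*(-1/4597758) + 1006992 = -1131613/4597758 + 1006992 = 4629904392323/4597758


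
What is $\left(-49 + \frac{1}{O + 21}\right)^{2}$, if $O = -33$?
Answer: $\frac{346921}{144} \approx 2409.2$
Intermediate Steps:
$\left(-49 + \frac{1}{O + 21}\right)^{2} = \left(-49 + \frac{1}{-33 + 21}\right)^{2} = \left(-49 + \frac{1}{-12}\right)^{2} = \left(-49 - \frac{1}{12}\right)^{2} = \left(- \frac{589}{12}\right)^{2} = \frac{346921}{144}$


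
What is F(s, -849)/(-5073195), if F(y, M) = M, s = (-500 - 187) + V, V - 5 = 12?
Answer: 283/1691065 ≈ 0.00016735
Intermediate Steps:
V = 17 (V = 5 + 12 = 17)
s = -670 (s = (-500 - 187) + 17 = -687 + 17 = -670)
F(s, -849)/(-5073195) = -849/(-5073195) = -849*(-1/5073195) = 283/1691065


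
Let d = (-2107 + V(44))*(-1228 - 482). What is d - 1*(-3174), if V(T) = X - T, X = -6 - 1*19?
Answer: 3724134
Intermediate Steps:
X = -25 (X = -6 - 19 = -25)
V(T) = -25 - T
d = 3720960 (d = (-2107 + (-25 - 1*44))*(-1228 - 482) = (-2107 + (-25 - 44))*(-1710) = (-2107 - 69)*(-1710) = -2176*(-1710) = 3720960)
d - 1*(-3174) = 3720960 - 1*(-3174) = 3720960 + 3174 = 3724134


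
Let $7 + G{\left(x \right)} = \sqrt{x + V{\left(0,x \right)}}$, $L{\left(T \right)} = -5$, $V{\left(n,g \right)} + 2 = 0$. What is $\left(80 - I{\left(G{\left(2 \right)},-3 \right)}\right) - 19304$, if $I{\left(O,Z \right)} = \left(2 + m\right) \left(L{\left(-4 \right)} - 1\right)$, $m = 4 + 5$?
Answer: $-19158$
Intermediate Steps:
$m = 9$
$V{\left(n,g \right)} = -2$ ($V{\left(n,g \right)} = -2 + 0 = -2$)
$G{\left(x \right)} = -7 + \sqrt{-2 + x}$ ($G{\left(x \right)} = -7 + \sqrt{x - 2} = -7 + \sqrt{-2 + x}$)
$I{\left(O,Z \right)} = -66$ ($I{\left(O,Z \right)} = \left(2 + 9\right) \left(-5 - 1\right) = 11 \left(-6\right) = -66$)
$\left(80 - I{\left(G{\left(2 \right)},-3 \right)}\right) - 19304 = \left(80 - -66\right) - 19304 = \left(80 + 66\right) - 19304 = 146 - 19304 = -19158$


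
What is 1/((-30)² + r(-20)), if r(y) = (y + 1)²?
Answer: 1/1261 ≈ 0.00079302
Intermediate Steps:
r(y) = (1 + y)²
1/((-30)² + r(-20)) = 1/((-30)² + (1 - 20)²) = 1/(900 + (-19)²) = 1/(900 + 361) = 1/1261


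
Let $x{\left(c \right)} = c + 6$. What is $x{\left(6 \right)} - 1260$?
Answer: $-1248$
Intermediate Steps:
$x{\left(c \right)} = 6 + c$
$x{\left(6 \right)} - 1260 = \left(6 + 6\right) - 1260 = 12 - 1260 = -1248$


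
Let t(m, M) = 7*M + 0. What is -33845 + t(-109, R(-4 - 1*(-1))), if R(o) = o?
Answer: -33866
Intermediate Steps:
t(m, M) = 7*M
-33845 + t(-109, R(-4 - 1*(-1))) = -33845 + 7*(-4 - 1*(-1)) = -33845 + 7*(-4 + 1) = -33845 + 7*(-3) = -33845 - 21 = -33866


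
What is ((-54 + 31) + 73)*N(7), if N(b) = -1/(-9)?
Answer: 50/9 ≈ 5.5556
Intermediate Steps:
N(b) = 1/9 (N(b) = -1*(-1/9) = 1/9)
((-54 + 31) + 73)*N(7) = ((-54 + 31) + 73)*(1/9) = (-23 + 73)*(1/9) = 50*(1/9) = 50/9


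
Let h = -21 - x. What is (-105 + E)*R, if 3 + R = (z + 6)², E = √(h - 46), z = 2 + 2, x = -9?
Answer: -10185 + 97*I*√58 ≈ -10185.0 + 738.73*I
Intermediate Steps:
h = -12 (h = -21 - 1*(-9) = -21 + 9 = -12)
z = 4
E = I*√58 (E = √(-12 - 46) = √(-58) = I*√58 ≈ 7.6158*I)
R = 97 (R = -3 + (4 + 6)² = -3 + 10² = -3 + 100 = 97)
(-105 + E)*R = (-105 + I*√58)*97 = -10185 + 97*I*√58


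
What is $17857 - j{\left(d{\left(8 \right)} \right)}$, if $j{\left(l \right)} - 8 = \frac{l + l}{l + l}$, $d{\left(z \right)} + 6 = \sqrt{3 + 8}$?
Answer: $17848$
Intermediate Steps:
$d{\left(z \right)} = -6 + \sqrt{11}$ ($d{\left(z \right)} = -6 + \sqrt{3 + 8} = -6 + \sqrt{11}$)
$j{\left(l \right)} = 9$ ($j{\left(l \right)} = 8 + \frac{l + l}{l + l} = 8 + \frac{2 l}{2 l} = 8 + 2 l \frac{1}{2 l} = 8 + 1 = 9$)
$17857 - j{\left(d{\left(8 \right)} \right)} = 17857 - 9 = 17848$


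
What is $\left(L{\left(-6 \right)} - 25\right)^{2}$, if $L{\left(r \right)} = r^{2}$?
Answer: $121$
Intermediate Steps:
$\left(L{\left(-6 \right)} - 25\right)^{2} = \left(\left(-6\right)^{2} - 25\right)^{2} = \left(36 - 25\right)^{2} = 11^{2} = 121$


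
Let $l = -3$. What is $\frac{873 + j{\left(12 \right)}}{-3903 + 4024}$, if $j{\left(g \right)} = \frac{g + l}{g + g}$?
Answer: $\frac{6987}{968} \approx 7.218$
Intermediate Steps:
$j{\left(g \right)} = \frac{-3 + g}{2 g}$ ($j{\left(g \right)} = \frac{g - 3}{g + g} = \frac{-3 + g}{2 g}$)
$\frac{873 + j{\left(12 \right)}}{-3903 + 4024} = \frac{873 + \frac{-3 + 12}{2 \cdot 12}}{-3903 + 4024} = \frac{873 + \frac{1}{2} \cdot \frac{1}{12} \cdot 9}{121} = \left(873 + \frac{3}{8}\right) \frac{1}{121} = \frac{6987}{8} \cdot \frac{1}{121} = \frac{6987}{968}$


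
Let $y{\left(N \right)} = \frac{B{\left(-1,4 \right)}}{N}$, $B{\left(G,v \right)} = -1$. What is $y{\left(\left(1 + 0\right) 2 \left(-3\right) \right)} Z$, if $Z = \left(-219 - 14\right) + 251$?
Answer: $3$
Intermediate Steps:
$Z = 18$ ($Z = -233 + 251 = 18$)
$y{\left(N \right)} = - \frac{1}{N}$
$y{\left(\left(1 + 0\right) 2 \left(-3\right) \right)} Z = - \frac{1}{\left(1 + 0\right) 2 \left(-3\right)} 18 = - \frac{1}{1 \cdot 2 \left(-3\right)} 18 = - \frac{1}{2 \left(-3\right)} 18 = - \frac{1}{-6} \cdot 18 = \left(-1\right) \left(- \frac{1}{6}\right) 18 = \frac{1}{6} \cdot 18 = 3$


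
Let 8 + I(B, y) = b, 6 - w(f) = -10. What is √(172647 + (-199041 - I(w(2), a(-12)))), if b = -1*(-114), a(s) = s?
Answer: 10*I*√265 ≈ 162.79*I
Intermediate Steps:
w(f) = 16 (w(f) = 6 - 1*(-10) = 6 + 10 = 16)
b = 114
I(B, y) = 106 (I(B, y) = -8 + 114 = 106)
√(172647 + (-199041 - I(w(2), a(-12)))) = √(172647 + (-199041 - 1*106)) = √(172647 + (-199041 - 106)) = √(172647 - 199147) = √(-26500) = 10*I*√265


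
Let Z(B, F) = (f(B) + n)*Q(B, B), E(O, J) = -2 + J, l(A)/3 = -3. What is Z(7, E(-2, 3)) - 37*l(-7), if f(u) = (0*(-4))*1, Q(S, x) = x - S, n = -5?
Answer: 333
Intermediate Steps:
l(A) = -9 (l(A) = 3*(-3) = -9)
f(u) = 0 (f(u) = 0*1 = 0)
Z(B, F) = 0 (Z(B, F) = (0 - 5)*(B - B) = -5*0 = 0)
Z(7, E(-2, 3)) - 37*l(-7) = 0 - 37*(-9) = 0 + 333 = 333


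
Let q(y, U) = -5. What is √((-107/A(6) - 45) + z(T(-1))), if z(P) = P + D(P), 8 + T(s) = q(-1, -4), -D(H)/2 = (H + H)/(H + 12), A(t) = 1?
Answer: I*√217 ≈ 14.731*I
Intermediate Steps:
D(H) = -4*H/(12 + H) (D(H) = -2*(H + H)/(H + 12) = -2*2*H/(12 + H) = -4*H/(12 + H))
T(s) = -13 (T(s) = -8 - 5 = -13)
z(P) = P - 4*P/(12 + P)
√((-107/A(6) - 45) + z(T(-1))) = √((-107/1 - 45) - 13*(8 - 13)/(12 - 13)) = √((-107*1 - 45) - 13*(-5)/(-1)) = √((-107 - 45) - 13*(-1)*(-5)) = √(-152 - 65) = √(-217) = I*√217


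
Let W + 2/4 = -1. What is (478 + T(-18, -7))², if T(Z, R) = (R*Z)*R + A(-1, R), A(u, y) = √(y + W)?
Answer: (808 - I*√34)²/4 ≈ 1.6321e+5 - 2355.7*I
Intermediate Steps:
W = -3/2 (W = -½ - 1 = -3/2 ≈ -1.5000)
A(u, y) = √(-3/2 + y) (A(u, y) = √(y - 3/2) = √(-3/2 + y))
T(Z, R) = √(-6 + 4*R)/2 + Z*R² (T(Z, R) = (R*Z)*R + √(-6 + 4*R)/2 = Z*R² + √(-6 + 4*R)/2 = √(-6 + 4*R)/2 + Z*R²)
(478 + T(-18, -7))² = (478 + (√(-6 + 4*(-7))/2 - 18*(-7)²))² = (478 + (√(-6 - 28)/2 - 18*49))² = (478 + (√(-34)/2 - 882))² = (478 + ((I*√34)/2 - 882))² = (478 + (I*√34/2 - 882))² = (478 + (-882 + I*√34/2))² = (-404 + I*√34/2)²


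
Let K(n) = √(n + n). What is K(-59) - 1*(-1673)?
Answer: 1673 + I*√118 ≈ 1673.0 + 10.863*I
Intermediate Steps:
K(n) = √2*√n (K(n) = √(2*n) = √2*√n)
K(-59) - 1*(-1673) = √2*√(-59) - 1*(-1673) = √2*(I*√59) + 1673 = I*√118 + 1673 = 1673 + I*√118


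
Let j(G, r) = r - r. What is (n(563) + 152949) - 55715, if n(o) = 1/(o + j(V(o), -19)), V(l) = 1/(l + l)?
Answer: 54742743/563 ≈ 97234.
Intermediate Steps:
V(l) = 1/(2*l)
j(G, r) = 0
n(o) = 1/o (n(o) = 1/(o + 0) = 1/o)
(n(563) + 152949) - 55715 = (1/563 + 152949) - 55715 = 86110288/563 - 55715 = 54742743/563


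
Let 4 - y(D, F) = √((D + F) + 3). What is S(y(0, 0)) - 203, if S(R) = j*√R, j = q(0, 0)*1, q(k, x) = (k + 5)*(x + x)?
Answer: -203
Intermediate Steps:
q(k, x) = 2*x*(5 + k) (q(k, x) = (5 + k)*(2*x) = 2*x*(5 + k))
y(D, F) = 4 - √(3 + D + F) (y(D, F) = 4 - √((D + F) + 3) = 4 - √(3 + D + F))
j = 0 (j = (2*0*(5 + 0))*1 = (2*0*5)*1 = 0*1 = 0)
S(R) = 0 (S(R) = 0*√R = 0)
S(y(0, 0)) - 203 = 0 - 203 = -203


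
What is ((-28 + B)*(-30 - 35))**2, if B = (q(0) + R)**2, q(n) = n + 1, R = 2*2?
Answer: 38025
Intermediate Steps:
R = 4
q(n) = 1 + n
B = 25 (B = ((1 + 0) + 4)**2 = (1 + 4)**2 = 5**2 = 25)
((-28 + B)*(-30 - 35))**2 = ((-28 + 25)*(-30 - 35))**2 = (-3*(-65))**2 = 195**2 = 38025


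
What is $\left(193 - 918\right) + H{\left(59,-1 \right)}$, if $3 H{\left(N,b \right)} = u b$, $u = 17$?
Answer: $- \frac{2192}{3} \approx -730.67$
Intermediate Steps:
$H{\left(N,b \right)} = \frac{17 b}{3}$
$\left(193 - 918\right) + H{\left(59,-1 \right)} = \left(193 - 918\right) + \frac{17}{3} \left(-1\right) = -725 - \frac{17}{3} = - \frac{2192}{3}$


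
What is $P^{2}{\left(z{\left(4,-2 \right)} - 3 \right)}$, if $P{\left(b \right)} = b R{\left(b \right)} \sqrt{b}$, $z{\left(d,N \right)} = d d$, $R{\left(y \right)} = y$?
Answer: $371293$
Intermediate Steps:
$z{\left(d,N \right)} = d^{2}$
$P{\left(b \right)} = b^{\frac{5}{2}}$ ($P{\left(b \right)} = b b \sqrt{b} = b^{2} \sqrt{b} = b^{\frac{5}{2}}$)
$P^{2}{\left(z{\left(4,-2 \right)} - 3 \right)} = \left(\left(4^{2} - 3\right)^{\frac{5}{2}}\right)^{2} = \left(\left(16 - 3\right)^{\frac{5}{2}}\right)^{2} = \left(13^{\frac{5}{2}}\right)^{2} = \left(169 \sqrt{13}\right)^{2} = 371293$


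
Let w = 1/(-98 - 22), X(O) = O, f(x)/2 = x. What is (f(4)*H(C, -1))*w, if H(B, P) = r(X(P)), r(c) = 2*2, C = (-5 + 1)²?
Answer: -4/15 ≈ -0.26667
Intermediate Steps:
f(x) = 2*x
C = 16 (C = (-4)² = 16)
r(c) = 4
H(B, P) = 4
w = -1/120 (w = 1/(-120) = -1/120 ≈ -0.0083333)
(f(4)*H(C, -1))*w = ((2*4)*4)*(-1/120) = (8*4)*(-1/120) = 32*(-1/120) = -4/15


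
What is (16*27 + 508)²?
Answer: 883600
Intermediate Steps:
(16*27 + 508)² = (432 + 508)² = 940² = 883600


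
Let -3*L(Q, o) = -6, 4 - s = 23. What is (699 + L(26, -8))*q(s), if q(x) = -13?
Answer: -9113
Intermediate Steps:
s = -19 (s = 4 - 1*23 = 4 - 23 = -19)
L(Q, o) = 2 (L(Q, o) = -⅓*(-6) = 2)
(699 + L(26, -8))*q(s) = (699 + 2)*(-13) = 701*(-13) = -9113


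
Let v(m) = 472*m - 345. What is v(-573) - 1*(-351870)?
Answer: 81069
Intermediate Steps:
v(m) = -345 + 472*m
v(-573) - 1*(-351870) = (-345 + 472*(-573)) - 1*(-351870) = (-345 - 270456) + 351870 = -270801 + 351870 = 81069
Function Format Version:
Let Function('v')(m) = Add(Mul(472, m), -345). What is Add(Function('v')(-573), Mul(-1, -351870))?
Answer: 81069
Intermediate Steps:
Function('v')(m) = Add(-345, Mul(472, m))
Add(Function('v')(-573), Mul(-1, -351870)) = Add(Add(-345, Mul(472, -573)), Mul(-1, -351870)) = Add(Add(-345, -270456), 351870) = Add(-270801, 351870) = 81069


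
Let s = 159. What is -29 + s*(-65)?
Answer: -10364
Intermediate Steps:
-29 + s*(-65) = -29 + 159*(-65) = -29 - 10335 = -10364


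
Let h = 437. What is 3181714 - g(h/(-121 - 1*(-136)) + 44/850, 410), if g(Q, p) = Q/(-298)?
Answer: 1208892271511/379950 ≈ 3.1817e+6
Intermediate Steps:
g(Q, p) = -Q/298 (g(Q, p) = Q*(-1/298) = -Q/298)
3181714 - g(h/(-121 - 1*(-136)) + 44/850, 410) = 3181714 - (-1)*(437/(-121 - 1*(-136)) + 44/850)/298 = 3181714 - (-1)*(437/(-121 + 136) + 44*(1/850))/298 = 3181714 - (-1)*(437/15 + 22/425)/298 = 3181714 - (-1)*37211/(298*1275) = 3181714 - 1*(-37211/379950) = 3181714 + 37211/379950 = 1208892271511/379950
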